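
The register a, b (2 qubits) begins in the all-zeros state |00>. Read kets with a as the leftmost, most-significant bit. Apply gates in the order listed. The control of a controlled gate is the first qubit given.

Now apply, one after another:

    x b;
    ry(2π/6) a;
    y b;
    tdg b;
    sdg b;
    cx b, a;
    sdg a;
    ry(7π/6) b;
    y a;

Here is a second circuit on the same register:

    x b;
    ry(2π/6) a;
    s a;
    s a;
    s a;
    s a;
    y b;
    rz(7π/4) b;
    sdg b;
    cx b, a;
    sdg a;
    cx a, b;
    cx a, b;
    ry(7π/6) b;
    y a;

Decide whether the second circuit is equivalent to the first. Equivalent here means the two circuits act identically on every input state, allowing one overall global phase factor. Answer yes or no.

Yes — the two circuits implement the same unitary up to a global phase.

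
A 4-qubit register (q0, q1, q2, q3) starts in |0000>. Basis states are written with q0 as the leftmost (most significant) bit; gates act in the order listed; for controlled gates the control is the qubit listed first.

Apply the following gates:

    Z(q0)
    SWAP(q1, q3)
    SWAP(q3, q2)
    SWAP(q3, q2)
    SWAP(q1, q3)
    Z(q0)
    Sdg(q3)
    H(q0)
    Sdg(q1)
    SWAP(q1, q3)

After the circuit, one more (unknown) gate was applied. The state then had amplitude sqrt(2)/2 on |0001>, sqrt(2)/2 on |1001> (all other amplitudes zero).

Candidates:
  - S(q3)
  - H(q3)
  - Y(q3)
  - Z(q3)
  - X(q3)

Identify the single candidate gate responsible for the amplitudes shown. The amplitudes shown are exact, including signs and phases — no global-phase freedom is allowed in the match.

The unique candidate consistent with the amplitudes is X(q3). Key observation: steps 1-6 multiply out to the identity, so the circuit reduces to the remaining gates.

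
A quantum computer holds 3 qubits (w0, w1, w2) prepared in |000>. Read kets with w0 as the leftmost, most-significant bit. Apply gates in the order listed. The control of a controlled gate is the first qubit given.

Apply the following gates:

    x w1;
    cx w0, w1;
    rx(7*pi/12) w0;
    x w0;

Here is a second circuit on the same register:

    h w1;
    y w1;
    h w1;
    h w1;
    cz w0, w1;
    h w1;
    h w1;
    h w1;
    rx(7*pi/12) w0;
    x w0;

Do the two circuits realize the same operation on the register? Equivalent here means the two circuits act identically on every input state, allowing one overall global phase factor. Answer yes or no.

No: there is an input state on which the two circuits produce genuinely different outputs (not merely differing by a phase).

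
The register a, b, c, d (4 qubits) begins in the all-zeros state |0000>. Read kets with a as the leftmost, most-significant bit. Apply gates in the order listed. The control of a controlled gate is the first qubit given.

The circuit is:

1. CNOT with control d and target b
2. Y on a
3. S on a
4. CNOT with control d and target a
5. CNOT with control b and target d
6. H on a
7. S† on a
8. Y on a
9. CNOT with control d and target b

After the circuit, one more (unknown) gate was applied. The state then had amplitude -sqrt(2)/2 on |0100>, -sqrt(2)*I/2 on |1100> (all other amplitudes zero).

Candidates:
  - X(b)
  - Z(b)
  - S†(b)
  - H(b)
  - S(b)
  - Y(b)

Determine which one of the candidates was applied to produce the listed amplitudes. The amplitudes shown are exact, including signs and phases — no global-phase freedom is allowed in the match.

The unique candidate consistent with the amplitudes is X(b).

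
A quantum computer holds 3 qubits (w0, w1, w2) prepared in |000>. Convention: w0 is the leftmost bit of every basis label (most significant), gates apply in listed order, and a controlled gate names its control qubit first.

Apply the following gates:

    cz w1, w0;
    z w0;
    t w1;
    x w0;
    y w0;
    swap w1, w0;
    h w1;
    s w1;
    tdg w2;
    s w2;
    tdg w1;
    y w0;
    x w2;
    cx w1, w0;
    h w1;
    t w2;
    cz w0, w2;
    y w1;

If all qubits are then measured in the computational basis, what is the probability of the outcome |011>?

The probability of measuring |011> is 1/4.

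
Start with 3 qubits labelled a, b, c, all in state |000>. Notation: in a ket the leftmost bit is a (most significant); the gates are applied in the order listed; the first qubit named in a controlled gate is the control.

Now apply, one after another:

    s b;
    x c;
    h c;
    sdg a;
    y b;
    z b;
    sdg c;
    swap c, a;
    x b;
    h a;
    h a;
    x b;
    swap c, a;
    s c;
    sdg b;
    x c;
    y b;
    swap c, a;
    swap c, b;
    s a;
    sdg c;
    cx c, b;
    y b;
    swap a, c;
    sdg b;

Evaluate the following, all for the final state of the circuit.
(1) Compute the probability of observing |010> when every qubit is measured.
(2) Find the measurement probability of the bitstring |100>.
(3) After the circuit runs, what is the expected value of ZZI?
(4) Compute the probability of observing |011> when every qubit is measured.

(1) The probability of measuring |010> is 1/2. Key observation: the block from step 7 through step 14 cancels to the identity and can be dropped.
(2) The probability of measuring |100> is 0.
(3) The observable ZZI averages to -1.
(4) A full measurement returns |011> with probability 1/2.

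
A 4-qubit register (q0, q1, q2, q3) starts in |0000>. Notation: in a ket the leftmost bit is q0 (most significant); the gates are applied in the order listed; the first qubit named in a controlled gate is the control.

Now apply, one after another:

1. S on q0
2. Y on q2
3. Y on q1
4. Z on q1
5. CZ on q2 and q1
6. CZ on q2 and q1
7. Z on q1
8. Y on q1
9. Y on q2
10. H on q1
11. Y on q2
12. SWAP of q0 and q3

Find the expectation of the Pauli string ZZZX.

In the final state, ZZZX has expectation 0. Key observation: steps 2-9 multiply out to the identity, so the circuit reduces to the remaining gates.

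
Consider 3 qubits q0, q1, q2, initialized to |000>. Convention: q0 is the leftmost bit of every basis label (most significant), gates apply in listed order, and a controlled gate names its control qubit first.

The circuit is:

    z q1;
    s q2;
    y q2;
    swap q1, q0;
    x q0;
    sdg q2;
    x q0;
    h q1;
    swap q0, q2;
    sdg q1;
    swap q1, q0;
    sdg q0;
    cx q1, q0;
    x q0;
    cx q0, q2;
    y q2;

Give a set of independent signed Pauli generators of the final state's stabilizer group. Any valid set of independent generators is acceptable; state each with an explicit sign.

One valid set of independent stabilizer generators is +XIX, -ZIZ, -IZI (any independent generating set of the same group is equally correct).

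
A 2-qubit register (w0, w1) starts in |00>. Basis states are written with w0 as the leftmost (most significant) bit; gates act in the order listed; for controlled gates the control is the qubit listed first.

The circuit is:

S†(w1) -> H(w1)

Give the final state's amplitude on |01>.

The final state's coefficient on |01> equals sqrt(2)/2.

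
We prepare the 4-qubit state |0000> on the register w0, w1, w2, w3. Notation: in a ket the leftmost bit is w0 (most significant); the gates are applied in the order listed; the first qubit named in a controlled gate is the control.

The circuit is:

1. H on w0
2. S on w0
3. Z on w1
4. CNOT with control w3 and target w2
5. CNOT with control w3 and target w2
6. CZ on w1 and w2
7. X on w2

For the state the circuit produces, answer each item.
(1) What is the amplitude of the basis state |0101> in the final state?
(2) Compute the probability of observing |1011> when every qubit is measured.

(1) The amplitude on |0101> is 0.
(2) A full measurement returns |1011> with probability 0.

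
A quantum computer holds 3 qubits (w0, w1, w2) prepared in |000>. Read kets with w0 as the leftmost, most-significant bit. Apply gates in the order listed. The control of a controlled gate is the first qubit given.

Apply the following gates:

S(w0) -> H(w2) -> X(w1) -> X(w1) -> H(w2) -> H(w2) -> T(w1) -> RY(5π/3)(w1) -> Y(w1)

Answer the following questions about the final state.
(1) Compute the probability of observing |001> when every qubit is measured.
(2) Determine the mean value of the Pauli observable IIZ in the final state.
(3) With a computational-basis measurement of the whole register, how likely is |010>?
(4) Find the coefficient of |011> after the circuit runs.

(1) The probability of measuring |001> is 1/8. Key observation: the block from step 2 through step 5 cancels to the identity and can be dropped.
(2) In the final state, IIZ has expectation 0.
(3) A full measurement returns |010> with probability 3/8.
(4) The final state's coefficient on |011> equals -sqrt(6)*I/4.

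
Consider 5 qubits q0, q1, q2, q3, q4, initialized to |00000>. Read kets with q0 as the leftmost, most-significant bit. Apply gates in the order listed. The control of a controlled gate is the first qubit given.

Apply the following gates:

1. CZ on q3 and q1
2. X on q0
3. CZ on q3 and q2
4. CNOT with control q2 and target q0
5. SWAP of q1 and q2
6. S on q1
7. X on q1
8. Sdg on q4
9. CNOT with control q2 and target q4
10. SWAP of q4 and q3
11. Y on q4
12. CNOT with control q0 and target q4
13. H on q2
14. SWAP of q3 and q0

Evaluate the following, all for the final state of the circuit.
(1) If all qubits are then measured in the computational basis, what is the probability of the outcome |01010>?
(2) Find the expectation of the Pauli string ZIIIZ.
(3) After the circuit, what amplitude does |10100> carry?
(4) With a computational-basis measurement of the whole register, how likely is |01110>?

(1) Outcome |01010> occurs with probability 1/2.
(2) The expectation value of ZIIIZ is 1.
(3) The amplitude on |10100> is 0.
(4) Outcome |01110> occurs with probability 1/2.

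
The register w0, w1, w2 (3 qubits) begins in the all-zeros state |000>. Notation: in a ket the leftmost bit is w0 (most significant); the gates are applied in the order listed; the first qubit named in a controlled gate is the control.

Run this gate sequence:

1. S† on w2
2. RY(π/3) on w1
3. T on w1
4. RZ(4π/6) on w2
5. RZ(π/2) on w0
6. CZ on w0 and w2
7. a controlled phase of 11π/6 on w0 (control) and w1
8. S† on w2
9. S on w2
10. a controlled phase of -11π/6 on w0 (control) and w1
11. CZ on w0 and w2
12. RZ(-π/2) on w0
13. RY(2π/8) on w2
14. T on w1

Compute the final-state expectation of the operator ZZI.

The observable ZZI averages to 1/2. Key observation: gates 5-12 undo each other exactly, leaving only the rest of the circuit to track.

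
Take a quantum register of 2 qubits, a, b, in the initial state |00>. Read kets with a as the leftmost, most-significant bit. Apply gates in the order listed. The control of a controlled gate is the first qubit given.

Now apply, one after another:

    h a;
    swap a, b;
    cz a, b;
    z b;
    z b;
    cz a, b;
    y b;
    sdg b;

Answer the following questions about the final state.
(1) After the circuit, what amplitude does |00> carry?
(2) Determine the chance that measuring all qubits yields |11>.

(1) The amplitude on |00> is -sqrt(2)*I/2. Key observation: the block from step 3 through step 6 cancels to the identity and can be dropped.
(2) The probability of measuring |11> is 0.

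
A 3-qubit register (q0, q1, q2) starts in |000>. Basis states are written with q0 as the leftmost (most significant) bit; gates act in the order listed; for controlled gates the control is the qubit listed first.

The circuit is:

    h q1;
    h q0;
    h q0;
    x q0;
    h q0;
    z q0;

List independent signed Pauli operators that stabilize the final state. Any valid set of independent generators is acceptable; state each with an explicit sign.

One valid set of independent stabilizer generators is +XII, +IXI, +IIZ (any independent generating set of the same group is equally correct).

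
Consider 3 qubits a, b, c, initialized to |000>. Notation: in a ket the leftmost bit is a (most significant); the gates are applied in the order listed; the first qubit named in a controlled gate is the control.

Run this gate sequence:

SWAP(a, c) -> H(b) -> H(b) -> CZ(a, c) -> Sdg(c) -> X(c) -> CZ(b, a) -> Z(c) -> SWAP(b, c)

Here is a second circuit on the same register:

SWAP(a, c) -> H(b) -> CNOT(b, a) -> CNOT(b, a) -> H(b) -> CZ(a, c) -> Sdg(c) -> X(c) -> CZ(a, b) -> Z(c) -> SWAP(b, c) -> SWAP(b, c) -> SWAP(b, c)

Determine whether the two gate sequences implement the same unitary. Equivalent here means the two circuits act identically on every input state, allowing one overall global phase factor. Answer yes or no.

Yes — the two circuits implement the same unitary up to a global phase.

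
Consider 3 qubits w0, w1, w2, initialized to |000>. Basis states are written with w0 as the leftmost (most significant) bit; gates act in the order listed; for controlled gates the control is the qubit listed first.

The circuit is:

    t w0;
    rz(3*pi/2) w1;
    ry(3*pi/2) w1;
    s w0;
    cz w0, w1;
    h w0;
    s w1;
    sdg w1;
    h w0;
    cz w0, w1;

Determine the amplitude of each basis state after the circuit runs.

The resulting statevector has amplitude sqrt(2)*exp(I*pi/4)/2 on |000>, -sqrt(2)*exp(I*pi/4)/2 on |010>, and 0 on every other basis state. Key observation: steps 5-10 multiply out to the identity, so the circuit reduces to the remaining gates.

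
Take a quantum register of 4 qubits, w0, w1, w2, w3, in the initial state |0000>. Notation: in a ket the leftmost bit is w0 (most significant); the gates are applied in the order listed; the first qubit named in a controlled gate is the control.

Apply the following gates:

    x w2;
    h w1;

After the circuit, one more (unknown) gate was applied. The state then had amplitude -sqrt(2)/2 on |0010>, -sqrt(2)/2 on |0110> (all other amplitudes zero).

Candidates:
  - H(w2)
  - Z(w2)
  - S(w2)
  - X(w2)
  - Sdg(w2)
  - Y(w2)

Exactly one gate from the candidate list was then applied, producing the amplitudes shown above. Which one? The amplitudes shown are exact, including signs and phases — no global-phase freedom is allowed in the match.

It was Z(w2) that produced the state shown.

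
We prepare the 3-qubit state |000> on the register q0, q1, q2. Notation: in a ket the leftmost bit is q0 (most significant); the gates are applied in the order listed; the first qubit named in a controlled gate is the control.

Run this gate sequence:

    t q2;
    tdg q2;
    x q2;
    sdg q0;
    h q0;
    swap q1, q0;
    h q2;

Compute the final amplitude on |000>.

The amplitude on |000> is 1/2.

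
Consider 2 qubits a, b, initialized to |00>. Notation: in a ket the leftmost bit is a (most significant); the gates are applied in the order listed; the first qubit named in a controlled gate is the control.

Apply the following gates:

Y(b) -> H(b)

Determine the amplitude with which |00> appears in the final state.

|00> carries amplitude sqrt(2)*I/2 in the final state.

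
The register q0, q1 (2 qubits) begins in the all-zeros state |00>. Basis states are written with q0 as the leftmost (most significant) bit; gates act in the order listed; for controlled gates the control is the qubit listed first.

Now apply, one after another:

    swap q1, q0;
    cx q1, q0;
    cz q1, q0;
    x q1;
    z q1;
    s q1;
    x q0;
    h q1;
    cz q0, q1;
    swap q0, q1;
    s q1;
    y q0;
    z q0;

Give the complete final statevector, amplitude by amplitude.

After the circuit, the state carries amplitude 0 on |00>, -sqrt(2)*I/2 on |01>, 0 on |10>, -sqrt(2)*I/2 on |11>.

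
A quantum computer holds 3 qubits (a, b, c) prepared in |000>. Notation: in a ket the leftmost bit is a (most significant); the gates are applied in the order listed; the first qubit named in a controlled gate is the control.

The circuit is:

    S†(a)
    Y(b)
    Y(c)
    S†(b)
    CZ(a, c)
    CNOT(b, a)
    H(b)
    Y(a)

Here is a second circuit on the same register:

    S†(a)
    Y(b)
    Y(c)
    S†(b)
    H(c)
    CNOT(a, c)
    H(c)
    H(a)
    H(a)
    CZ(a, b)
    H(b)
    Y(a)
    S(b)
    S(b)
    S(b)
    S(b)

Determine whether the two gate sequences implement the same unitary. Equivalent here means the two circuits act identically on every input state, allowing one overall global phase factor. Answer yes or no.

No, they are not equivalent — no single phase factor reconciles the two unitaries.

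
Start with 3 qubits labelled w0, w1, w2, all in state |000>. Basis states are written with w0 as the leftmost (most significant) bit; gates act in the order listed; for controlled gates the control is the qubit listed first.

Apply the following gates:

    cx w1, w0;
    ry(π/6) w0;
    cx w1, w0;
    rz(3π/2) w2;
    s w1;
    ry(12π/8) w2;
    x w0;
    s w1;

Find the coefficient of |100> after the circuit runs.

The final state's coefficient on |100> equals (1 + sqrt(3))*exp(I*pi/4)/4.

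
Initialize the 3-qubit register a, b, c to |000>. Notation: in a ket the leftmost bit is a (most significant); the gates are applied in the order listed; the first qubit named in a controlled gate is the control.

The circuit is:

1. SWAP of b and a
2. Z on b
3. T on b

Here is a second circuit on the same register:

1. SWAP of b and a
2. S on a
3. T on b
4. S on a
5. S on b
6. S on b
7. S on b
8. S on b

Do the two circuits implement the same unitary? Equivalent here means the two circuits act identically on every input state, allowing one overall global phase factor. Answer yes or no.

No, they are not equivalent — no single phase factor reconciles the two unitaries.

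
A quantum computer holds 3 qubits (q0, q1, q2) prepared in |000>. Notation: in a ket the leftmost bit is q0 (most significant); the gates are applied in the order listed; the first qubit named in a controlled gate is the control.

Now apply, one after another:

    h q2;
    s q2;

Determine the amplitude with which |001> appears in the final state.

|001> carries amplitude sqrt(2)*I/2 in the final state.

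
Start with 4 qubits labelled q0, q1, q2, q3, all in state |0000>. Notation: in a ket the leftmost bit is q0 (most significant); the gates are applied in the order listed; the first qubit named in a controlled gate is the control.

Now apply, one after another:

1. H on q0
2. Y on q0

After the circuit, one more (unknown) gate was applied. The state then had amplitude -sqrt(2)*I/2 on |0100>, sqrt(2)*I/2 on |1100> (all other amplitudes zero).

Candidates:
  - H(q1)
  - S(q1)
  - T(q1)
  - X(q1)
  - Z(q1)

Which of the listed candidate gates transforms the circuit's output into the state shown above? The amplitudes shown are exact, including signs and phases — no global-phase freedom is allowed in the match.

The unique candidate consistent with the amplitudes is X(q1).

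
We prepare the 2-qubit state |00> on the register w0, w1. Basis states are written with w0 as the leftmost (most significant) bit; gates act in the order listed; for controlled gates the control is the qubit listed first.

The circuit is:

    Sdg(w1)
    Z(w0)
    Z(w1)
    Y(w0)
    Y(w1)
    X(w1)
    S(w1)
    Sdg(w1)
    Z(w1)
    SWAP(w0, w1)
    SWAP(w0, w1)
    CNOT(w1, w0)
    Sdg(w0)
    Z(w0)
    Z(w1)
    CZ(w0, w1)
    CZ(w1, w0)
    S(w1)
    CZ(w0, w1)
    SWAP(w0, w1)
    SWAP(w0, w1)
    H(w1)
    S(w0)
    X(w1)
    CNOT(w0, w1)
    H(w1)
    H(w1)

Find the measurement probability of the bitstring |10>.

Outcome |10> occurs with probability 1/2. Key observation: gates 26-27 undo each other exactly, leaving only the rest of the circuit to track.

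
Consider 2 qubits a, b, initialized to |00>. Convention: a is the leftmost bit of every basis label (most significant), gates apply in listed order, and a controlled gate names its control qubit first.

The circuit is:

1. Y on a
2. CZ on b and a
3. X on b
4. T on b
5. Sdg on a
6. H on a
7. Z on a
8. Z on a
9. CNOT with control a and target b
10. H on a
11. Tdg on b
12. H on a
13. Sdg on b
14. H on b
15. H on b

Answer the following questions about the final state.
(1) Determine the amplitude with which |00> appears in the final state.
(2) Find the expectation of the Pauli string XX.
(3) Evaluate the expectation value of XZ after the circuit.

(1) The amplitude on |00> is 0. Key observation: gates 14-15 undo each other exactly, leaving only the rest of the circuit to track.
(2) The expectation value of XX is sqrt(2)/2.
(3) The observable XZ averages to 0.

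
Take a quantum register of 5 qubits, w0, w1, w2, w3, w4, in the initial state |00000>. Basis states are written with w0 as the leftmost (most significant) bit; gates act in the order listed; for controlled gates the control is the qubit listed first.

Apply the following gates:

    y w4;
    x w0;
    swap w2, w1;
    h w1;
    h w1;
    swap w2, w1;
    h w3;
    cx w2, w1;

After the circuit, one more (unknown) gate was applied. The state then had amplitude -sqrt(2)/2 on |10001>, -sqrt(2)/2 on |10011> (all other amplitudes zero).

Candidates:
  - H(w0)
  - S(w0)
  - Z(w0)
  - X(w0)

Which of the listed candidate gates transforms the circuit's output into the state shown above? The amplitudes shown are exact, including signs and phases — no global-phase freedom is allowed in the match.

It was S(w0) that produced the state shown. Key observation: steps 3-6 multiply out to the identity, so the circuit reduces to the remaining gates.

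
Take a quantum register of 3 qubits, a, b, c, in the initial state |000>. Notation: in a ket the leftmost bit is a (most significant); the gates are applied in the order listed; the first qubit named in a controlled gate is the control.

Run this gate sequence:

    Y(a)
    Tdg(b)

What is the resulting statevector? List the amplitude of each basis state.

After the circuit, the state carries amplitude I on |100>, and 0 on every other basis state.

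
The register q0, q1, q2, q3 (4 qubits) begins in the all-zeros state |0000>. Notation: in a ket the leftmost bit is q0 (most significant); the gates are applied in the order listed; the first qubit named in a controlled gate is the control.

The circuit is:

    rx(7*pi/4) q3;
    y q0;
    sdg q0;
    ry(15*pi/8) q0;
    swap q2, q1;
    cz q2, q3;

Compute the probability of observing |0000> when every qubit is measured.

The probability of measuring |0000> is (2 - sqrt(sqrt(2) + 2))*(sqrt(2) + 2)/16.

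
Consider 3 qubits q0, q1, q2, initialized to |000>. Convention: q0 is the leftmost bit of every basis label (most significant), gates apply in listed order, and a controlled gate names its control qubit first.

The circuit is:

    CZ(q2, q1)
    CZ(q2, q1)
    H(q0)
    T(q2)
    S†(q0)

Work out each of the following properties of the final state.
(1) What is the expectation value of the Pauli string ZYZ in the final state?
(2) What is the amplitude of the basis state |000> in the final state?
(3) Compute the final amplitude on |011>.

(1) In the final state, ZYZ has expectation 0. Key observation: the block from step 1 through step 2 cancels to the identity and can be dropped.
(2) The amplitude on |000> is sqrt(2)/2.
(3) |011> carries amplitude 0 in the final state.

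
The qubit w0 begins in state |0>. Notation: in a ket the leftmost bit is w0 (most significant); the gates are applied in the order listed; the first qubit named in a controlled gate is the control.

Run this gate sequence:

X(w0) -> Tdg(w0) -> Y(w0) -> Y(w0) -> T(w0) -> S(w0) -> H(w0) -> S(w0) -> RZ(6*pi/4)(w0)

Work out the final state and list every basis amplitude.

After the circuit, the state carries amplitude -sqrt(2)*exp(3*I*pi/4)/2 on |0>, sqrt(2)*exp(3*I*pi/4)/2 on |1>. Key observation: steps 2-5 multiply out to the identity, so the circuit reduces to the remaining gates.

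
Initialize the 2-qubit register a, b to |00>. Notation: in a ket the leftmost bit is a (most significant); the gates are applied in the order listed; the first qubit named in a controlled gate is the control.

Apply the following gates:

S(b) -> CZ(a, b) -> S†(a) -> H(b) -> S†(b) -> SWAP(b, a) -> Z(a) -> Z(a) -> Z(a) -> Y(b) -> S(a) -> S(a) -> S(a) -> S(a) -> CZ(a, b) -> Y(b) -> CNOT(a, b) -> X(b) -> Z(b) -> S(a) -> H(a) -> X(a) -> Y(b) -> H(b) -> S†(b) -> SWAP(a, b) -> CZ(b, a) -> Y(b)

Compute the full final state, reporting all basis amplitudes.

After the circuit, the state carries amplitude sqrt(2)/2 on |00>, 0 on |01>, 0 on |10>, sqrt(2)*I/2 on |11>.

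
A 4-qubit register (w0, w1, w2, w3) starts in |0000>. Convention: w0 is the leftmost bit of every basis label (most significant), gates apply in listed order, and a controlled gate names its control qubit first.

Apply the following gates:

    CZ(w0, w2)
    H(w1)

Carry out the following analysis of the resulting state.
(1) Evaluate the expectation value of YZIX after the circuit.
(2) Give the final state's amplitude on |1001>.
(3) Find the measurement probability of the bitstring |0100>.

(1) In the final state, YZIX has expectation 0.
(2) The amplitude on |1001> is 0.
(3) Outcome |0100> occurs with probability 1/2.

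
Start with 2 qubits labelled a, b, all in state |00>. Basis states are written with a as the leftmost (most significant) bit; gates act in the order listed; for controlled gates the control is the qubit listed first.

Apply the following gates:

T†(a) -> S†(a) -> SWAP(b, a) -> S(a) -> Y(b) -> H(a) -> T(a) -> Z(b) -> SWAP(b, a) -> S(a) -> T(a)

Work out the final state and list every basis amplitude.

After the circuit, the state carries amplitude 0 on |00>, 0 on |01>, sqrt(2)*exp(I*pi/4)/2 on |10>, sqrt(2)*I/2 on |11>.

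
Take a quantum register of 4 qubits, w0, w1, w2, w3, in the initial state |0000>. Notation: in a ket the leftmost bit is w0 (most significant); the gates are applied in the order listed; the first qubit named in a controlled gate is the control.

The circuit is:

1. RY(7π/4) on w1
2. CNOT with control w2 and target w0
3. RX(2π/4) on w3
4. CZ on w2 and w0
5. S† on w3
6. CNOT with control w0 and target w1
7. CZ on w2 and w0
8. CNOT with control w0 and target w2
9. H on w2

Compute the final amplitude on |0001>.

|0001> carries amplitude sqrt(sqrt(2) + 2)/4 in the final state.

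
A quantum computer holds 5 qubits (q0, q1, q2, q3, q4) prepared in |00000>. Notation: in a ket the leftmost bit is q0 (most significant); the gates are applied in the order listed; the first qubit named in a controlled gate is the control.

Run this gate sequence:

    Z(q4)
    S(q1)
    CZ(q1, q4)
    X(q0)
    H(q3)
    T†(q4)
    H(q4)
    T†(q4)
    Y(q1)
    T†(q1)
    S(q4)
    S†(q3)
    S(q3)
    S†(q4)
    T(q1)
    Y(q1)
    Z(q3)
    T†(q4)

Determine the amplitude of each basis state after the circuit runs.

The final amplitudes are 1/2 on |10000>, -I/2 on |10001>, -1/2 on |10010>, I/2 on |10011>, and 0 on every other basis state. Key observation: steps 9-16 multiply out to the identity, so the circuit reduces to the remaining gates.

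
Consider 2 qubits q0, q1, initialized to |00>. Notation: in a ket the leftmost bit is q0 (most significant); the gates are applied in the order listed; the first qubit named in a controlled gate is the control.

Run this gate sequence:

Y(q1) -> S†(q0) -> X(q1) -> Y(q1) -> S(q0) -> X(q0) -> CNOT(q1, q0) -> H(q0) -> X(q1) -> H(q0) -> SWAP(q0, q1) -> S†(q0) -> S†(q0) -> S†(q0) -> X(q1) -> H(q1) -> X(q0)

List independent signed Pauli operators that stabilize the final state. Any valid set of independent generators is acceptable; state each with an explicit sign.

One valid set of independent stabilizer generators is -IX, -ZI (any independent generating set of the same group is equally correct).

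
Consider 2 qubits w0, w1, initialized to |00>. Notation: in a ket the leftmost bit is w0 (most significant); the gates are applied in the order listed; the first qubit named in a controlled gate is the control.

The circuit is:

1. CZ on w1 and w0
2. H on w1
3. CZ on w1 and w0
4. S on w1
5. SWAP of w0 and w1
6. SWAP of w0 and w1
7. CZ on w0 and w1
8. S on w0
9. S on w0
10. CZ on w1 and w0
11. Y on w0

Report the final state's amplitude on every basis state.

After the circuit, the state carries amplitude 0 on |00>, 0 on |01>, sqrt(2)*I/2 on |10>, -sqrt(2)/2 on |11>.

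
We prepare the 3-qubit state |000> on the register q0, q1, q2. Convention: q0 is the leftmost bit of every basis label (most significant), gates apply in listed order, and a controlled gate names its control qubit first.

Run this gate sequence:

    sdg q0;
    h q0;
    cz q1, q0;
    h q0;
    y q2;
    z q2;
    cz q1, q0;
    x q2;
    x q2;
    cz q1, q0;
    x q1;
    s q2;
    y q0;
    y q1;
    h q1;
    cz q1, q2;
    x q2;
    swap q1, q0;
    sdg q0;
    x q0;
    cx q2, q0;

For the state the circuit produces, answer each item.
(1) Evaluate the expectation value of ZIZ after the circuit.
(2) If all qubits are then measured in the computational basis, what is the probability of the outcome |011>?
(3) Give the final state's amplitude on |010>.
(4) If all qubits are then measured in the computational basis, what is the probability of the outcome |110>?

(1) The observable ZIZ averages to 0. Key observation: the block from step 7 through step 10 cancels to the identity and can be dropped.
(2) The probability of measuring |011> is 0.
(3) |010> carries amplitude sqrt(2)*I/2 in the final state.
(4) Outcome |110> occurs with probability 1/2.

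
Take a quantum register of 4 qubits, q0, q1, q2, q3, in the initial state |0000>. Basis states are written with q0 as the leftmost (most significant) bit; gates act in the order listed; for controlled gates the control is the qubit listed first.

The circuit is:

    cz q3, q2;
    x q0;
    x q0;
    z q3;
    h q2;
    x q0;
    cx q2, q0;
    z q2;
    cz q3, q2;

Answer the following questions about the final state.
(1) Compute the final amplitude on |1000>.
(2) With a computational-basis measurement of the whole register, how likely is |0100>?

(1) |1000> carries amplitude sqrt(2)/2 in the final state.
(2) The probability of measuring |0100> is 0.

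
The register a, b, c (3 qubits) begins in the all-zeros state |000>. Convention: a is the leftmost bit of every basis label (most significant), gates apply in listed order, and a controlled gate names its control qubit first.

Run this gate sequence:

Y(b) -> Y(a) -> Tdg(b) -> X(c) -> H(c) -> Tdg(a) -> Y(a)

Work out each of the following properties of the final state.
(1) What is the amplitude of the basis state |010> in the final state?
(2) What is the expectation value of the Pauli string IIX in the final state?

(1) The final state's coefficient on |010> equals sqrt(2)/2.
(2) In the final state, IIX has expectation -1.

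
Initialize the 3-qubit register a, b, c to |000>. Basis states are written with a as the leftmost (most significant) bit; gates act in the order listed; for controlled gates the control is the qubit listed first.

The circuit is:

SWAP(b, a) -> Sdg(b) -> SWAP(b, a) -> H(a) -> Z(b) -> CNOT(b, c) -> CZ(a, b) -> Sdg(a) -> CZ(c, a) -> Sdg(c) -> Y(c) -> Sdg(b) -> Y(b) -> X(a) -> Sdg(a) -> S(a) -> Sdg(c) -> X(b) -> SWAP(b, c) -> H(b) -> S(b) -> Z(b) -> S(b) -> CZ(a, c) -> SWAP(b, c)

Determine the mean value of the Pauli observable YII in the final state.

The expectation value of YII is 1.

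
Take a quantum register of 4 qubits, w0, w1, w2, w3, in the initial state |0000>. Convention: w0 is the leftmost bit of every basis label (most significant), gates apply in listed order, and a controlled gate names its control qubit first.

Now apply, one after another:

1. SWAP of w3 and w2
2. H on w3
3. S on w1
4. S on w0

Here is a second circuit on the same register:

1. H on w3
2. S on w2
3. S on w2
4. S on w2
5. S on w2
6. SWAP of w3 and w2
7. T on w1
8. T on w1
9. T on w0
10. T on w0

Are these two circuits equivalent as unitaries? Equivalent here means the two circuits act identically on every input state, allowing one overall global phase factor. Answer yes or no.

No, they are not equivalent — no single phase factor reconciles the two unitaries.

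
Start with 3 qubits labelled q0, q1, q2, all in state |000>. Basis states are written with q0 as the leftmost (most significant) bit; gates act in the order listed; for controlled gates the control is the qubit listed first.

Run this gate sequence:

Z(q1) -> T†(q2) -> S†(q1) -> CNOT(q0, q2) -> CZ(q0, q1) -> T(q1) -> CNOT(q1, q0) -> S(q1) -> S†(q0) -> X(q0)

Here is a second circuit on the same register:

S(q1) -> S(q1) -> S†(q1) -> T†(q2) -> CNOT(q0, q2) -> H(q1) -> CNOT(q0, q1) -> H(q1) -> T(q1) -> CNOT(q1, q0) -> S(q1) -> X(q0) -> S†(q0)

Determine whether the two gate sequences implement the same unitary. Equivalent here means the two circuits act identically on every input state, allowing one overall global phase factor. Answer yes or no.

No — the two circuits implement different unitaries, even allowing a global phase.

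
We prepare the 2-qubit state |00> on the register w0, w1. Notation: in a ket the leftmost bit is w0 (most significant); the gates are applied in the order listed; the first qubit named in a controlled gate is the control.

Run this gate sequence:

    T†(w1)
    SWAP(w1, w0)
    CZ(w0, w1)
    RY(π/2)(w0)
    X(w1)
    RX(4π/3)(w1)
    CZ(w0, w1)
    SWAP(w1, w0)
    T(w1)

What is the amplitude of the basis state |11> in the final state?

The amplitude on |11> is sqrt(2)*exp(I*pi/4)/4.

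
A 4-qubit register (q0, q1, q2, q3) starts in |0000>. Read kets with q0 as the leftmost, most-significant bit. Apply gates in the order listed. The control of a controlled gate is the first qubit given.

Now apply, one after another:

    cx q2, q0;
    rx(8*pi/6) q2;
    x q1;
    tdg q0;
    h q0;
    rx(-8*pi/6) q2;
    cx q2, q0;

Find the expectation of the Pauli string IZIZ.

In the final state, IZIZ has expectation -1.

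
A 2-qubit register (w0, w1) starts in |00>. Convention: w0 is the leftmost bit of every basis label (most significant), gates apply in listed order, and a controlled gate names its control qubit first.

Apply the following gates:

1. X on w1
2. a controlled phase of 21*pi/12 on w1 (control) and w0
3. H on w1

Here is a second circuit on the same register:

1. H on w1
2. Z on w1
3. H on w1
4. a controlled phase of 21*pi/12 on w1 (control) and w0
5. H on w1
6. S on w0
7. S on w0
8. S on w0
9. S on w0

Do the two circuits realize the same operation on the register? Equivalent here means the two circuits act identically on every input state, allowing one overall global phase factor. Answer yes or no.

Yes — the two circuits implement the same unitary up to a global phase.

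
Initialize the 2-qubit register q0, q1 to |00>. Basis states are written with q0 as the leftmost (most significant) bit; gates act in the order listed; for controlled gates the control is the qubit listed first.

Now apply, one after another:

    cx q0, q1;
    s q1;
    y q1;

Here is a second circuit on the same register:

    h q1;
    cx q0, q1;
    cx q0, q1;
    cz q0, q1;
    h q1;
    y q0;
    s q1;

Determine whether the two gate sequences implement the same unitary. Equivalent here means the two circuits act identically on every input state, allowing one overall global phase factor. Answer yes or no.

No — the two circuits implement different unitaries, even allowing a global phase.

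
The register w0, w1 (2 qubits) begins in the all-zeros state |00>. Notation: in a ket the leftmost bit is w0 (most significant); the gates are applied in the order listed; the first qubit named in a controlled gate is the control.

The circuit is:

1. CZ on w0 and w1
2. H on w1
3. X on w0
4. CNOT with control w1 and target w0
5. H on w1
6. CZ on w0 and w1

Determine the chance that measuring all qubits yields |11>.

A full measurement returns |11> with probability 1/4.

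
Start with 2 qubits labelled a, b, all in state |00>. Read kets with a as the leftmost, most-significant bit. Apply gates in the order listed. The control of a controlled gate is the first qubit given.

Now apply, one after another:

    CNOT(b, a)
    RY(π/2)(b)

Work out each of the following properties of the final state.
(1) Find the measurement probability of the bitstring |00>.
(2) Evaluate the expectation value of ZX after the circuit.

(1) The probability of measuring |00> is 1/2.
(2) The expectation value of ZX is 1.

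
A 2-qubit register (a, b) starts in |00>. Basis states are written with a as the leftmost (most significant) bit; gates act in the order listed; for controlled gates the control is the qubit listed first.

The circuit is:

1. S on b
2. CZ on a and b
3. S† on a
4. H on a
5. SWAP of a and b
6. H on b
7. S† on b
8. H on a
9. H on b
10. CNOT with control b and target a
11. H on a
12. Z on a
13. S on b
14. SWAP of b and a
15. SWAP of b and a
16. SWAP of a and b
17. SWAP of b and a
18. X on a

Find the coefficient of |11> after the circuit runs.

The amplitude on |11> is sqrt(2)*I/2. Key observation: gates 14-15 undo each other exactly, leaving only the rest of the circuit to track.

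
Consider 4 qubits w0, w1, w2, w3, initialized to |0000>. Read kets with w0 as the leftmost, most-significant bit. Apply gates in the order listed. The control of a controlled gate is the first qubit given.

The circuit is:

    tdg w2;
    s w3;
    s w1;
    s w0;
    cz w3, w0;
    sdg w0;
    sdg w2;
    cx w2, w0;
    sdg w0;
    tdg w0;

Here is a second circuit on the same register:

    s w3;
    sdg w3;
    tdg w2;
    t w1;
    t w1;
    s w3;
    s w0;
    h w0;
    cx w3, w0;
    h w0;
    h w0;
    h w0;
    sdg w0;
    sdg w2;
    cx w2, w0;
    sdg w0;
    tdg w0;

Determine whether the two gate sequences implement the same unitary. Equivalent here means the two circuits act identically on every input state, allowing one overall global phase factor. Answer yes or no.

Yes: on every input state the two circuits agree up to one overall phase factor.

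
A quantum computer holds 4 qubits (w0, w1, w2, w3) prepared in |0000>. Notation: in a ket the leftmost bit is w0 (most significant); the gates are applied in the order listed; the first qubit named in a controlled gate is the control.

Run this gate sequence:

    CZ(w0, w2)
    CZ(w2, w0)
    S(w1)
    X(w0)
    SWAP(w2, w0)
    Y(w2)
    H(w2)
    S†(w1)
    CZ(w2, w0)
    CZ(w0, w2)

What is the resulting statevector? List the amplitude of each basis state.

The resulting statevector has amplitude -sqrt(2)*I/2 on |0000>, -sqrt(2)*I/2 on |0010>, and 0 on every other basis state.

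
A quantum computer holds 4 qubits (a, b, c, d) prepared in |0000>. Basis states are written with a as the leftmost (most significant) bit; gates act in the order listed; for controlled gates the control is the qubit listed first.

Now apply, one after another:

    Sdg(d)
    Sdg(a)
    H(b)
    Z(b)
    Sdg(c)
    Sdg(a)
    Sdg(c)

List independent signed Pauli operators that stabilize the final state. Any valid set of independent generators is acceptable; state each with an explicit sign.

The final state is stabilized by the group generated by -IXII, +ZIII, +IIZI, +IIIZ; other independent generating sets are equally valid.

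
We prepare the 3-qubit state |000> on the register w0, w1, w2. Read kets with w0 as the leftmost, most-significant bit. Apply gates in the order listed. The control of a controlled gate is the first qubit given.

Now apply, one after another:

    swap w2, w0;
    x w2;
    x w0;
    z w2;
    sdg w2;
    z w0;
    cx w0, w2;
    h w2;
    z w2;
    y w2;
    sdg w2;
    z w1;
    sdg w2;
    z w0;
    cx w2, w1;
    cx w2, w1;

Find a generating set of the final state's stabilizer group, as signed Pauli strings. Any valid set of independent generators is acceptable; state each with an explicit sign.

One valid set of independent stabilizer generators is -IIX, -ZII, +IZI (any independent generating set of the same group is equally correct).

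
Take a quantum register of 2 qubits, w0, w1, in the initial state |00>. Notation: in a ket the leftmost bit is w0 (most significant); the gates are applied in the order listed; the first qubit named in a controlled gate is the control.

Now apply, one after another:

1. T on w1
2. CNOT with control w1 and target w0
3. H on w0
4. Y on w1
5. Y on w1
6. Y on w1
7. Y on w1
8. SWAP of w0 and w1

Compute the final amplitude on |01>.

The final state's coefficient on |01> equals sqrt(2)/2. Key observation: the block from step 4 through step 7 cancels to the identity and can be dropped.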